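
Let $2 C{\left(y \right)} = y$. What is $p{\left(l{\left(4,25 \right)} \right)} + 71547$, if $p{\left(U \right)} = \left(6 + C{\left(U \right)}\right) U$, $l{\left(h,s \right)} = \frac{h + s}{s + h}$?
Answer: $\frac{143107}{2} \approx 71554.0$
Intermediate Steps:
$C{\left(y \right)} = \frac{y}{2}$
$l{\left(h,s \right)} = 1$ ($l{\left(h,s \right)} = \frac{h + s}{h + s} = 1$)
$p{\left(U \right)} = U \left(6 + \frac{U}{2}\right)$ ($p{\left(U \right)} = \left(6 + \frac{U}{2}\right) U = U \left(6 + \frac{U}{2}\right)$)
$p{\left(l{\left(4,25 \right)} \right)} + 71547 = \frac{1}{2} \cdot 1 \left(12 + 1\right) + 71547 = \frac{1}{2} \cdot 1 \cdot 13 + 71547 = \frac{13}{2} + 71547 = \frac{143107}{2}$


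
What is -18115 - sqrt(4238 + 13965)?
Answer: -18115 - sqrt(18203) ≈ -18250.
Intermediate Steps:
-18115 - sqrt(4238 + 13965) = -18115 - sqrt(18203)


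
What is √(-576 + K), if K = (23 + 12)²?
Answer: √649 ≈ 25.475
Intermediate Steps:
K = 1225 (K = 35² = 1225)
√(-576 + K) = √(-576 + 1225) = √649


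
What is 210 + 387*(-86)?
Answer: -33072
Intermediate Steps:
210 + 387*(-86) = 210 - 33282 = -33072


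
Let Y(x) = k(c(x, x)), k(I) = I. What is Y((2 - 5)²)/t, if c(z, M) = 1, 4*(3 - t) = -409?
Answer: 4/421 ≈ 0.0095012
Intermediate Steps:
t = 421/4 (t = 3 - ¼*(-409) = 3 + 409/4 = 421/4 ≈ 105.25)
Y(x) = 1
Y((2 - 5)²)/t = 1/(421/4) = (4/421)*1 = 4/421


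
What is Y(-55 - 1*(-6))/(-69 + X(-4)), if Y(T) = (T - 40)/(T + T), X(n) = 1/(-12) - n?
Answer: -534/38269 ≈ -0.013954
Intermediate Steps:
X(n) = -1/12 - n
Y(T) = (-40 + T)/(2*T) (Y(T) = (-40 + T)/((2*T)) = (-40 + T)*(1/(2*T)) = (-40 + T)/(2*T))
Y(-55 - 1*(-6))/(-69 + X(-4)) = ((-40 + (-55 - 1*(-6)))/(2*(-55 - 1*(-6))))/(-69 + (-1/12 - 1*(-4))) = ((-40 + (-55 + 6))/(2*(-55 + 6)))/(-69 + (-1/12 + 4)) = ((½)*(-40 - 49)/(-49))/(-69 + 47/12) = ((½)*(-1/49)*(-89))/(-781/12) = -12/781*89/98 = -534/38269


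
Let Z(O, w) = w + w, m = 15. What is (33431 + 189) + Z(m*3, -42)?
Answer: 33536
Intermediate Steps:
Z(O, w) = 2*w
(33431 + 189) + Z(m*3, -42) = (33431 + 189) + 2*(-42) = 33620 - 84 = 33536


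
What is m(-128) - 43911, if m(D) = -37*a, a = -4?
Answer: -43763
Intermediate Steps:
m(D) = 148 (m(D) = -37*(-4) = 148)
m(-128) - 43911 = 148 - 43911 = -43763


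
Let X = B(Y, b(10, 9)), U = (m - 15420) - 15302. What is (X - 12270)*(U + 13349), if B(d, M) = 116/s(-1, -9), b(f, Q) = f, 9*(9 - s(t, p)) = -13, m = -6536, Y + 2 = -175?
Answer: 13775600712/47 ≈ 2.9310e+8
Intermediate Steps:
Y = -177 (Y = -2 - 175 = -177)
s(t, p) = 94/9 (s(t, p) = 9 - ⅑*(-13) = 9 + 13/9 = 94/9)
U = -37258 (U = (-6536 - 15420) - 15302 = -21956 - 15302 = -37258)
B(d, M) = 522/47 (B(d, M) = 116/(94/9) = 116*(9/94) = 522/47)
X = 522/47 ≈ 11.106
(X - 12270)*(U + 13349) = (522/47 - 12270)*(-37258 + 13349) = -576168/47*(-23909) = 13775600712/47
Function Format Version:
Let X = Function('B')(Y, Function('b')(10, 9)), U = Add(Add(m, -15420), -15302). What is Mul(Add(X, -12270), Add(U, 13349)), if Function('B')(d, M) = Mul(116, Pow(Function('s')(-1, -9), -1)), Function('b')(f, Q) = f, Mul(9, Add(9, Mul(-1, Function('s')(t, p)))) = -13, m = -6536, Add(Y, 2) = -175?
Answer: Rational(13775600712, 47) ≈ 2.9310e+8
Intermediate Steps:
Y = -177 (Y = Add(-2, -175) = -177)
Function('s')(t, p) = Rational(94, 9) (Function('s')(t, p) = Add(9, Mul(Rational(-1, 9), -13)) = Add(9, Rational(13, 9)) = Rational(94, 9))
U = -37258 (U = Add(Add(-6536, -15420), -15302) = Add(-21956, -15302) = -37258)
Function('B')(d, M) = Rational(522, 47) (Function('B')(d, M) = Mul(116, Pow(Rational(94, 9), -1)) = Mul(116, Rational(9, 94)) = Rational(522, 47))
X = Rational(522, 47) ≈ 11.106
Mul(Add(X, -12270), Add(U, 13349)) = Mul(Add(Rational(522, 47), -12270), Add(-37258, 13349)) = Mul(Rational(-576168, 47), -23909) = Rational(13775600712, 47)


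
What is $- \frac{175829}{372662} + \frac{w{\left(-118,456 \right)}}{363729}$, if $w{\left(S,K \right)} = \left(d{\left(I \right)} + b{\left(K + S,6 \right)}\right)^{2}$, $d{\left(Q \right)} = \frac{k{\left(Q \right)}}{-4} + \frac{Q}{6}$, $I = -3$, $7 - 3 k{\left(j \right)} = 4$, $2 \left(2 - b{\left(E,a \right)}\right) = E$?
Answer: $- \frac{427738994957}{1084383812784} \approx -0.39445$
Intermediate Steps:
$b{\left(E,a \right)} = 2 - \frac{E}{2}$
$k{\left(j \right)} = 1$ ($k{\left(j \right)} = \frac{7}{3} - \frac{4}{3} = 1$)
$d{\left(Q \right)} = - \frac{1}{4} + \frac{Q}{6}$ ($d{\left(Q \right)} = 1 \frac{1}{-4} + \frac{Q}{6} = 1 \left(- \frac{1}{4}\right) + Q \frac{1}{6} = - \frac{1}{4} + \frac{Q}{6}$)
$w{\left(S,K \right)} = \left(\frac{5}{4} - \frac{K}{2} - \frac{S}{2}\right)^{2}$ ($w{\left(S,K \right)} = \left(\left(- \frac{1}{4} + \frac{1}{6} \left(-3\right)\right) - \left(-2 + \frac{K + S}{2}\right)\right)^{2} = \left(\left(- \frac{1}{4} - \frac{1}{2}\right) - \left(-2 + \frac{K}{2} + \frac{S}{2}\right)\right)^{2} = \left(- \frac{3}{4} - \left(-2 + \frac{K}{2} + \frac{S}{2}\right)\right)^{2} = \left(\frac{5}{4} - \frac{K}{2} - \frac{S}{2}\right)^{2}$)
$- \frac{175829}{372662} + \frac{w{\left(-118,456 \right)}}{363729} = - \frac{175829}{372662} + \frac{\frac{1}{16} \left(-5 + 2 \cdot 456 + 2 \left(-118\right)\right)^{2}}{363729} = \left(-175829\right) \frac{1}{372662} + \frac{\left(-5 + 912 - 236\right)^{2}}{16} \cdot \frac{1}{363729} = - \frac{175829}{372662} + \frac{671^{2}}{16} \cdot \frac{1}{363729} = - \frac{175829}{372662} + \frac{1}{16} \cdot 450241 \cdot \frac{1}{363729} = - \frac{175829}{372662} + \frac{450241}{16} \cdot \frac{1}{363729} = - \frac{175829}{372662} + \frac{450241}{5819664} = - \frac{427738994957}{1084383812784}$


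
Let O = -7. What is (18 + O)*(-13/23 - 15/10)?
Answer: -1045/46 ≈ -22.717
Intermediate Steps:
(18 + O)*(-13/23 - 15/10) = (18 - 7)*(-13/23 - 15/10) = 11*(-13*1/23 - 15*1/10) = 11*(-13/23 - 3/2) = 11*(-95/46) = -1045/46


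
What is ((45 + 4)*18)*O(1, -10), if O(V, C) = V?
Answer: 882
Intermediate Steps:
((45 + 4)*18)*O(1, -10) = ((45 + 4)*18)*1 = (49*18)*1 = 882*1 = 882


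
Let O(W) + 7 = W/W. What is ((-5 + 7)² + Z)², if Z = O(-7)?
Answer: 4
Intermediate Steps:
O(W) = -6 (O(W) = -7 + W/W = -7 + 1 = -6)
Z = -6
((-5 + 7)² + Z)² = ((-5 + 7)² - 6)² = (2² - 6)² = (4 - 6)² = (-2)² = 4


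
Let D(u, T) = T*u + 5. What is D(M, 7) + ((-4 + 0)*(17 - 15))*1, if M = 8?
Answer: 53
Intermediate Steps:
D(u, T) = 5 + T*u
D(M, 7) + ((-4 + 0)*(17 - 15))*1 = (5 + 7*8) + ((-4 + 0)*(17 - 15))*1 = (5 + 56) - 4*2*1 = 61 - 8*1 = 61 - 8 = 53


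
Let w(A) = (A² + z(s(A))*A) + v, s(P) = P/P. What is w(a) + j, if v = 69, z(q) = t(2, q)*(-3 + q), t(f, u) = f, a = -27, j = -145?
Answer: 761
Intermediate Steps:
s(P) = 1
z(q) = -6 + 2*q (z(q) = 2*(-3 + q) = -6 + 2*q)
w(A) = 69 + A² - 4*A (w(A) = (A² + (-6 + 2*1)*A) + 69 = (A² + (-6 + 2)*A) + 69 = (A² - 4*A) + 69 = 69 + A² - 4*A)
w(a) + j = (69 + (-27)² - 4*(-27)) - 145 = (69 + 729 + 108) - 145 = 906 - 145 = 761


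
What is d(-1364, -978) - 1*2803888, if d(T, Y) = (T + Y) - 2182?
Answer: -2808412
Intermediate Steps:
d(T, Y) = -2182 + T + Y
d(-1364, -978) - 1*2803888 = (-2182 - 1364 - 978) - 1*2803888 = -4524 - 2803888 = -2808412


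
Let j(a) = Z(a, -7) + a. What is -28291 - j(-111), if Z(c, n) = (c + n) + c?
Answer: -27951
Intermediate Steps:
Z(c, n) = n + 2*c
j(a) = -7 + 3*a (j(a) = (-7 + 2*a) + a = -7 + 3*a)
-28291 - j(-111) = -28291 - (-7 + 3*(-111)) = -28291 - (-7 - 333) = -28291 - 1*(-340) = -28291 + 340 = -27951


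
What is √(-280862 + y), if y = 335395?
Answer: √54533 ≈ 233.52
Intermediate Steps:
√(-280862 + y) = √(-280862 + 335395) = √54533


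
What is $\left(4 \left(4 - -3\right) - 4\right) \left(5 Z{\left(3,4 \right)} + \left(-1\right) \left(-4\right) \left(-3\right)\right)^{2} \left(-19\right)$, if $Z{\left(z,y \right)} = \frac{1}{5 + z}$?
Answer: $- \frac{472017}{8} \approx -59002.0$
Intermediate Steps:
$\left(4 \left(4 - -3\right) - 4\right) \left(5 Z{\left(3,4 \right)} + \left(-1\right) \left(-4\right) \left(-3\right)\right)^{2} \left(-19\right) = \left(4 \left(4 - -3\right) - 4\right) \left(\frac{5}{5 + 3} + \left(-1\right) \left(-4\right) \left(-3\right)\right)^{2} \left(-19\right) = \left(4 \left(4 + 3\right) - 4\right) \left(\frac{5}{8} + 4 \left(-3\right)\right)^{2} \left(-19\right) = \left(4 \cdot 7 - 4\right) \left(5 \cdot \frac{1}{8} - 12\right)^{2} \left(-19\right) = \left(28 - 4\right) \left(\frac{5}{8} - 12\right)^{2} \left(-19\right) = 24 \left(- \frac{91}{8}\right)^{2} \left(-19\right) = 24 \cdot \frac{8281}{64} \left(-19\right) = \frac{24843}{8} \left(-19\right) = - \frac{472017}{8}$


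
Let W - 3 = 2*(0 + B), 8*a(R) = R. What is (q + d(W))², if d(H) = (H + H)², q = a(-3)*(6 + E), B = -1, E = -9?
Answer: 1681/64 ≈ 26.266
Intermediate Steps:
a(R) = R/8
q = 9/8 (q = ((⅛)*(-3))*(6 - 9) = -3/8*(-3) = 9/8 ≈ 1.1250)
W = 1 (W = 3 + 2*(0 - 1) = 3 + 2*(-1) = 3 - 2 = 1)
d(H) = 4*H² (d(H) = (2*H)² = 4*H²)
(q + d(W))² = (9/8 + 4*1²)² = (9/8 + 4*1)² = (9/8 + 4)² = (41/8)² = 1681/64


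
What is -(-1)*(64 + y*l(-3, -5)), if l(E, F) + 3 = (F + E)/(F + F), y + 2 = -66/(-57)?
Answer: 6256/95 ≈ 65.853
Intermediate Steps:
y = -16/19 (y = -2 - 66/(-57) = -2 - 66*(-1/57) = -2 + 22/19 = -16/19 ≈ -0.84210)
l(E, F) = -3 + (E + F)/(2*F) (l(E, F) = -3 + (F + E)/(F + F) = -3 + (E + F)/((2*F)) = -3 + (E + F)*(1/(2*F)) = -3 + (E + F)/(2*F))
-(-1)*(64 + y*l(-3, -5)) = -(-1)*(64 - 8*(-3 - 5*(-5))/(19*(-5))) = -(-1)*(64 - 8*(-1)*(-3 + 25)/(19*5)) = -(-1)*(64 - 8*(-1)*22/(19*5)) = -(-1)*(64 - 16/19*(-11/5)) = -(-1)*(64 + 176/95) = -(-1)*6256/95 = -1*(-6256/95) = 6256/95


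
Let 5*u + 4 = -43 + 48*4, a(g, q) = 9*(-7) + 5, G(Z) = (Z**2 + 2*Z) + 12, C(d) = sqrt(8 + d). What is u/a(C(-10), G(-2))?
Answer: -1/2 ≈ -0.50000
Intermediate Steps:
G(Z) = 12 + Z**2 + 2*Z
a(g, q) = -58 (a(g, q) = -63 + 5 = -58)
u = 29 (u = -4/5 + (-43 + 48*4)/5 = -4/5 + (-43 + 192)/5 = -4/5 + (1/5)*149 = -4/5 + 149/5 = 29)
u/a(C(-10), G(-2)) = 29/(-58) = 29*(-1/58) = -1/2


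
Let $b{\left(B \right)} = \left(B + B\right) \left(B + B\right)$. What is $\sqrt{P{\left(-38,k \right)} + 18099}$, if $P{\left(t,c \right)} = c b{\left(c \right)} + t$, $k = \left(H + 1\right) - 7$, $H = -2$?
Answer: $\sqrt{16013} \approx 126.54$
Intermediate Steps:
$k = -8$ ($k = \left(-2 + 1\right) - 7 = -1 - 7 = -8$)
$b{\left(B \right)} = 4 B^{2}$ ($b{\left(B \right)} = 2 B 2 B = 4 B^{2}$)
$P{\left(t,c \right)} = t + 4 c^{3}$ ($P{\left(t,c \right)} = c 4 c^{2} + t = 4 c^{3} + t = t + 4 c^{3}$)
$\sqrt{P{\left(-38,k \right)} + 18099} = \sqrt{\left(-38 + 4 \left(-8\right)^{3}\right) + 18099} = \sqrt{\left(-38 + 4 \left(-512\right)\right) + 18099} = \sqrt{\left(-38 - 2048\right) + 18099} = \sqrt{-2086 + 18099} = \sqrt{16013}$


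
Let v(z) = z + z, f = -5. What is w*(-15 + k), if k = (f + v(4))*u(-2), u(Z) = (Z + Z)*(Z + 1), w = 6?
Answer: -18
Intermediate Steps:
v(z) = 2*z
u(Z) = 2*Z*(1 + Z) (u(Z) = (2*Z)*(1 + Z) = 2*Z*(1 + Z))
k = 12 (k = (-5 + 2*4)*(2*(-2)*(1 - 2)) = (-5 + 8)*(2*(-2)*(-1)) = 3*4 = 12)
w*(-15 + k) = 6*(-15 + 12) = 6*(-3) = -18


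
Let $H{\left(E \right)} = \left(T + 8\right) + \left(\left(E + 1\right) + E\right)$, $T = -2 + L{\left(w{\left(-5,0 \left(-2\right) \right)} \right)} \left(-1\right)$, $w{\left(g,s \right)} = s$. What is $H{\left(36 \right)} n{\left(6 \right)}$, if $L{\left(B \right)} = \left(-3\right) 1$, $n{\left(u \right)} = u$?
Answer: $492$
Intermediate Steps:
$L{\left(B \right)} = -3$
$T = 1$ ($T = -2 - -3 = -2 + 3 = 1$)
$H{\left(E \right)} = 10 + 2 E$ ($H{\left(E \right)} = \left(1 + 8\right) + \left(\left(E + 1\right) + E\right) = 9 + \left(\left(1 + E\right) + E\right) = 9 + \left(1 + 2 E\right) = 10 + 2 E$)
$H{\left(36 \right)} n{\left(6 \right)} = \left(10 + 2 \cdot 36\right) 6 = \left(10 + 72\right) 6 = 82 \cdot 6 = 492$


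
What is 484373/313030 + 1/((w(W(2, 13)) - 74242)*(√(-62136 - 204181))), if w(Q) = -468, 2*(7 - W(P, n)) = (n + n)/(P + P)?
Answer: 484373/313030 + I*√266317/19896543070 ≈ 1.5474 + 2.5937e-8*I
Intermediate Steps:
W(P, n) = 7 - n/(2*P) (W(P, n) = 7 - (n + n)/(2*(P + P)) = 7 - 2*n/(2*(2*P)) = 7 - 2*n*1/(2*P)/2 = 7 - n/(2*P))
484373/313030 + 1/((w(W(2, 13)) - 74242)*(√(-62136 - 204181))) = 484373/313030 + 1/((-468 - 74242)*(√(-62136 - 204181))) = 484373*(1/313030) + 1/((-74710)*(√(-266317))) = 484373/313030 - (-I*√266317/266317)/74710 = 484373/313030 - (-1)*I*√266317/19896543070 = 484373/313030 + I*√266317/19896543070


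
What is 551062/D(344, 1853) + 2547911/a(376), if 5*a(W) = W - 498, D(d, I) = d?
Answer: -1078794339/10492 ≈ -1.0282e+5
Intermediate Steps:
a(W) = -498/5 + W/5 (a(W) = (W - 498)/5 = (-498 + W)/5 = -498/5 + W/5)
551062/D(344, 1853) + 2547911/a(376) = 551062/344 + 2547911/(-498/5 + (⅕)*376) = 551062*(1/344) + 2547911/(-498/5 + 376/5) = 275531/172 + 2547911/(-122/5) = 275531/172 + 2547911*(-5/122) = 275531/172 - 12739555/122 = -1078794339/10492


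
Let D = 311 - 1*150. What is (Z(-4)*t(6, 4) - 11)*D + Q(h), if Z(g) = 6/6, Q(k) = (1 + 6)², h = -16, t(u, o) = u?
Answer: -756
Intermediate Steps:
Q(k) = 49 (Q(k) = 7² = 49)
D = 161 (D = 311 - 150 = 161)
Z(g) = 1 (Z(g) = 6*(⅙) = 1)
(Z(-4)*t(6, 4) - 11)*D + Q(h) = (1*6 - 11)*161 + 49 = (6 - 11)*161 + 49 = -5*161 + 49 = -805 + 49 = -756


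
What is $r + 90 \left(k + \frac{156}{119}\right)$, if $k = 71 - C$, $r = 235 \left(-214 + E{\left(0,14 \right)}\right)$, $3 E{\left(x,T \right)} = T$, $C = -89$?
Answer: $- \frac{12379100}{357} \approx -34675.0$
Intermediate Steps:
$E{\left(x,T \right)} = \frac{T}{3}$
$r = - \frac{147580}{3}$ ($r = 235 \left(-214 + \frac{1}{3} \cdot 14\right) = 235 \left(-214 + \frac{14}{3}\right) = 235 \left(- \frac{628}{3}\right) = - \frac{147580}{3} \approx -49193.0$)
$k = 160$ ($k = 71 - -89 = 71 + 89 = 160$)
$r + 90 \left(k + \frac{156}{119}\right) = - \frac{147580}{3} + 90 \left(160 + \frac{156}{119}\right) = - \frac{147580}{3} + 90 \cdot \frac{19196}{119} = - \frac{147580}{3} + \frac{1727640}{119} = - \frac{12379100}{357}$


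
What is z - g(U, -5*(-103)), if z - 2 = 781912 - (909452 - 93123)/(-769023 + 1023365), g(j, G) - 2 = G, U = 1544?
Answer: 198741259445/254342 ≈ 7.8139e+5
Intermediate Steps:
g(j, G) = 2 + G
z = 198872754259/254342 (z = 2 + (781912 - (909452 - 93123)/(-769023 + 1023365)) = 2 + (781912 - 816329/254342) = 2 + 198872245575/254342 = 198872754259/254342 ≈ 7.8191e+5)
z - g(U, -5*(-103)) = 198872754259/254342 - (2 - 5*(-103)) = 198872754259/254342 - (2 + 515) = 198872754259/254342 - 1*517 = 198872754259/254342 - 517 = 198741259445/254342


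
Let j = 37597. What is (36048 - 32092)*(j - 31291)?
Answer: 24946536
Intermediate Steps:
(36048 - 32092)*(j - 31291) = (36048 - 32092)*(37597 - 31291) = 3956*6306 = 24946536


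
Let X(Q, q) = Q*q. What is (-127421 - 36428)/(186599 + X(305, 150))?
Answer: -163849/232349 ≈ -0.70518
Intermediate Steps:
(-127421 - 36428)/(186599 + X(305, 150)) = (-127421 - 36428)/(186599 + 305*150) = -163849/(186599 + 45750) = -163849/232349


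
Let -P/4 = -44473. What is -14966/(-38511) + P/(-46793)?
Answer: -6150494774/1802045223 ≈ -3.4131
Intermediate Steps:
P = 177892 (P = -4*(-44473) = 177892)
-14966/(-38511) + P/(-46793) = -14966/(-38511) + 177892/(-46793) = -14966*(-1/38511) + 177892*(-1/46793) = 14966/38511 - 177892/46793 = -6150494774/1802045223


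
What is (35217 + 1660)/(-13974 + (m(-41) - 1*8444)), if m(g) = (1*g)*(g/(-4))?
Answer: -147508/91353 ≈ -1.6147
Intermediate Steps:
m(g) = -g²/4 (m(g) = g*(g*(-¼)) = g*(-g/4) = -g²/4)
(35217 + 1660)/(-13974 + (m(-41) - 1*8444)) = (35217 + 1660)/(-13974 + (-¼*(-41)² - 1*8444)) = 36877/(-13974 + (-¼*1681 - 8444)) = 36877/(-13974 + (-1681/4 - 8444)) = 36877/(-13974 - 35457/4) = 36877/(-91353/4) = 36877*(-4/91353) = -147508/91353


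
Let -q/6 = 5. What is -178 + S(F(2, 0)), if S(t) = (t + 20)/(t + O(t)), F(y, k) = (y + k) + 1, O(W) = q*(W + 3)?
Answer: -31529/177 ≈ -178.13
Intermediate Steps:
q = -30 (q = -6*5 = -30)
O(W) = -90 - 30*W (O(W) = -30*(W + 3) = -30*(3 + W) = -90 - 30*W)
F(y, k) = 1 + k + y (F(y, k) = (k + y) + 1 = 1 + k + y)
S(t) = (20 + t)/(-90 - 29*t) (S(t) = (t + 20)/(t + (-90 - 30*t)) = (20 + t)/(-90 - 29*t))
-178 + S(F(2, 0)) = -178 + (20 + (1 + 0 + 2))/(-90 - 29*(1 + 0 + 2)) = -178 + (20 + 3)/(-90 - 29*3) = -178 + 23/(-90 - 87) = -178 + 23/(-177) = -178 - 1/177*23 = -178 - 23/177 = -31529/177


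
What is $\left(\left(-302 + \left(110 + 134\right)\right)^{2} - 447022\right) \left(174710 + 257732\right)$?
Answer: $-191856352836$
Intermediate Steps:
$\left(\left(-302 + \left(110 + 134\right)\right)^{2} - 447022\right) \left(174710 + 257732\right) = \left(\left(-302 + 244\right)^{2} - 447022\right) 432442 = \left(\left(-58\right)^{2} - 447022\right) 432442 = \left(3364 - 447022\right) 432442 = \left(-443658\right) 432442 = -191856352836$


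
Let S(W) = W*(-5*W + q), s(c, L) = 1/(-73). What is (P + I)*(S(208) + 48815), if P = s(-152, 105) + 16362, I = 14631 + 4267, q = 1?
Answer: -430618964763/73 ≈ -5.8989e+9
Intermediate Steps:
s(c, L) = -1/73
S(W) = W*(1 - 5*W) (S(W) = W*(-5*W + 1) = W*(1 - 5*W))
I = 18898
P = 1194425/73 (P = -1/73 + 16362 = 1194425/73 ≈ 16362.)
(P + I)*(S(208) + 48815) = (1194425/73 + 18898)*(208*(1 - 5*208) + 48815) = 2573979*(208*(1 - 1040) + 48815)/73 = 2573979*(208*(-1039) + 48815)/73 = 2573979*(-216112 + 48815)/73 = (2573979/73)*(-167297) = -430618964763/73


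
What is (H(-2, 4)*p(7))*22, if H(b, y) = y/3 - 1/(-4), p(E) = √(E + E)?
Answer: 209*√14/6 ≈ 130.33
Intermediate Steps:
p(E) = √2*√E (p(E) = √(2*E) = √2*√E)
H(b, y) = ¼ + y/3 (H(b, y) = y*(⅓) - 1*(-¼) = y/3 + ¼ = ¼ + y/3)
(H(-2, 4)*p(7))*22 = ((¼ + (⅓)*4)*(√2*√7))*22 = ((¼ + 4/3)*√14)*22 = (19*√14/12)*22 = 209*√14/6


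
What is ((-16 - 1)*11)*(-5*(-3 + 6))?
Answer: 2805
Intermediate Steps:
((-16 - 1)*11)*(-5*(-3 + 6)) = (-17*11)*(-5*3) = -187*(-15) = 2805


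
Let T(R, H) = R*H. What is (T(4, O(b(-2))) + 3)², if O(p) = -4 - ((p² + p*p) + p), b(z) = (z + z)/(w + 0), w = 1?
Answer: 15625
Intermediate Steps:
b(z) = 2*z (b(z) = (z + z)/(1 + 0) = (2*z)/1 = (2*z)*1 = 2*z)
O(p) = -4 - p - 2*p² (O(p) = -4 - ((p² + p²) + p) = -4 - (2*p² + p) = -4 - (p + 2*p²) = -4 + (-p - 2*p²) = -4 - p - 2*p²)
T(R, H) = H*R
(T(4, O(b(-2))) + 3)² = ((-4 - 2*(-2) - 2*(2*(-2))²)*4 + 3)² = ((-4 - 1*(-4) - 2*(-4)²)*4 + 3)² = ((-4 + 4 - 2*16)*4 + 3)² = ((-4 + 4 - 32)*4 + 3)² = (-32*4 + 3)² = (-128 + 3)² = (-125)² = 15625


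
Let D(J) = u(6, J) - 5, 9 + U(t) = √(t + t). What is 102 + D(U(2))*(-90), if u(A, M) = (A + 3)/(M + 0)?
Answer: 4674/7 ≈ 667.71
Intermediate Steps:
U(t) = -9 + √2*√t (U(t) = -9 + √(t + t) = -9 + √(2*t) = -9 + √2*√t)
u(A, M) = (3 + A)/M
D(J) = -5 + 9/J (D(J) = (3 + 6)/J - 5 = 9/J - 5 = -5 + 9/J)
102 + D(U(2))*(-90) = 102 + (-5 + 9/(-9 + √2*√2))*(-90) = 102 + (-5 + 9/(-9 + 2))*(-90) = 102 + (-5 + 9/(-7))*(-90) = 102 + (-5 + 9*(-⅐))*(-90) = 102 + (-5 - 9/7)*(-90) = 102 - 44/7*(-90) = 102 + 3960/7 = 4674/7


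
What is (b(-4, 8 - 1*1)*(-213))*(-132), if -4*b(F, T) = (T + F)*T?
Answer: -147609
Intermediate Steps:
b(F, T) = -T*(F + T)/4 (b(F, T) = -(T + F)*T/4 = -(F + T)*T/4 = -T*(F + T)/4)
(b(-4, 8 - 1*1)*(-213))*(-132) = (-(8 - 1*1)*(-4 + (8 - 1*1))/4*(-213))*(-132) = (-(8 - 1)*(-4 + (8 - 1))/4*(-213))*(-132) = (-1/4*7*(-4 + 7)*(-213))*(-132) = (-1/4*7*3*(-213))*(-132) = -21/4*(-213)*(-132) = (4473/4)*(-132) = -147609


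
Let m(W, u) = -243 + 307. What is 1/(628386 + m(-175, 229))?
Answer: 1/628450 ≈ 1.5912e-6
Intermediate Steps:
m(W, u) = 64
1/(628386 + m(-175, 229)) = 1/(628386 + 64) = 1/628450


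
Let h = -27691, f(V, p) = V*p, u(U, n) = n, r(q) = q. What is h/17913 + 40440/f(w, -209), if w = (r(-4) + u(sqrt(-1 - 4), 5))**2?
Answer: -730189139/3743817 ≈ -195.04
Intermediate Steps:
w = 1 (w = (-4 + 5)**2 = 1**2 = 1)
h/17913 + 40440/f(w, -209) = -27691/17913 + 40440/((1*(-209))) = -27691*1/17913 + 40440/(-209) = -27691/17913 + 40440*(-1/209) = -27691/17913 - 40440/209 = -730189139/3743817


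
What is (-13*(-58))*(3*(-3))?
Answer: -6786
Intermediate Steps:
(-13*(-58))*(3*(-3)) = 754*(-9) = -6786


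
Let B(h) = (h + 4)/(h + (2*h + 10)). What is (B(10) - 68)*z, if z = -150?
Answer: 20295/2 ≈ 10148.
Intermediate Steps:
B(h) = (4 + h)/(10 + 3*h) (B(h) = (4 + h)/(h + (10 + 2*h)) = (4 + h)/(10 + 3*h))
(B(10) - 68)*z = ((4 + 10)/(10 + 3*10) - 68)*(-150) = (14/(10 + 30) - 68)*(-150) = (14/40 - 68)*(-150) = ((1/40)*14 - 68)*(-150) = (7/20 - 68)*(-150) = -1353/20*(-150) = 20295/2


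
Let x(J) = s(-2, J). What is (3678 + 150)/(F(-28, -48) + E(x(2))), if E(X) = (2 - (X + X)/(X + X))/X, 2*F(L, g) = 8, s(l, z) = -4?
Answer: 5104/5 ≈ 1020.8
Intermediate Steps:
x(J) = -4
F(L, g) = 4 (F(L, g) = (½)*8 = 4)
E(X) = 1/X (E(X) = (2 - 2*X/(2*X))/X = (2 - 2*X*1/(2*X))/X = (2 - 1*1)/X = (2 - 1)/X = 1/X)
(3678 + 150)/(F(-28, -48) + E(x(2))) = (3678 + 150)/(4 + 1/(-4)) = 3828/(4 - ¼) = 3828/(15/4) = 3828*(4/15) = 5104/5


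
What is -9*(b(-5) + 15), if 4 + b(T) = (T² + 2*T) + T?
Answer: -189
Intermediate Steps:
b(T) = -4 + T² + 3*T (b(T) = -4 + ((T² + 2*T) + T) = -4 + (T² + 3*T) = -4 + T² + 3*T)
-9*(b(-5) + 15) = -9*((-4 + (-5)² + 3*(-5)) + 15) = -9*((-4 + 25 - 15) + 15) = -9*(6 + 15) = -9*21 = -189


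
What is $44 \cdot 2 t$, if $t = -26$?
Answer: $-2288$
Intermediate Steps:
$44 \cdot 2 t = 44 \cdot 2 \left(-26\right) = 88 \left(-26\right) = -2288$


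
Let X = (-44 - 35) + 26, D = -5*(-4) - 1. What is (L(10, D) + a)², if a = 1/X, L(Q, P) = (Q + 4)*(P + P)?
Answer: 794958025/2809 ≈ 2.8300e+5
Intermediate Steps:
D = 19 (D = 20 - 1 = 19)
X = -53 (X = -79 + 26 = -53)
L(Q, P) = 2*P*(4 + Q) (L(Q, P) = (4 + Q)*(2*P) = 2*P*(4 + Q))
a = -1/53 (a = 1/(-53) = -1/53 ≈ -0.018868)
(L(10, D) + a)² = (2*19*(4 + 10) - 1/53)² = (2*19*14 - 1/53)² = (532 - 1/53)² = (28195/53)² = 794958025/2809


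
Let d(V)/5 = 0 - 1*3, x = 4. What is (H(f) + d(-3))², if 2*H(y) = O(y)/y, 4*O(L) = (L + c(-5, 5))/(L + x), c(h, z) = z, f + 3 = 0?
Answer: 32761/144 ≈ 227.51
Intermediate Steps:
f = -3 (f = -3 + 0 = -3)
O(L) = (5 + L)/(4*(4 + L)) (O(L) = ((L + 5)/(L + 4))/4 = ((5 + L)/(4 + L))/4 = (5 + L)/(4*(4 + L)))
H(y) = (5 + y)/(8*y*(4 + y)) (H(y) = (((5 + y)/(4*(4 + y)))/y)/2 = ((5 + y)/(4*y*(4 + y)))/2 = (5 + y)/(8*y*(4 + y)))
d(V) = -15 (d(V) = 5*(0 - 1*3) = 5*(0 - 3) = 5*(-3) = -15)
(H(f) + d(-3))² = ((⅛)*(5 - 3)/(-3*(4 - 3)) - 15)² = ((⅛)*(-⅓)*2/1 - 15)² = ((⅛)*(-⅓)*1*2 - 15)² = (-1/12 - 15)² = (-181/12)² = 32761/144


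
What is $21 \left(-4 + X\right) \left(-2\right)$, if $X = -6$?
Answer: $420$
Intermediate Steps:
$21 \left(-4 + X\right) \left(-2\right) = 21 \left(-4 - 6\right) \left(-2\right) = 21 \left(\left(-10\right) \left(-2\right)\right) = 21 \cdot 20 = 420$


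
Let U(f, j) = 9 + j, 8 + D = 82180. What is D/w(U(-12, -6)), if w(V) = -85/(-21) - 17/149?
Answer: 64279047/3077 ≈ 20890.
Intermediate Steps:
D = 82172 (D = -8 + 82180 = 82172)
w(V) = 12308/3129 (w(V) = -85*(-1/21) - 17*1/149 = 85/21 - 17/149 = 12308/3129)
D/w(U(-12, -6)) = 82172/(12308/3129) = 82172*(3129/12308) = 64279047/3077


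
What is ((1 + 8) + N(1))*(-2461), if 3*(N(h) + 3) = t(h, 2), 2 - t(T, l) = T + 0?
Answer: -46759/3 ≈ -15586.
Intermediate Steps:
t(T, l) = 2 - T (t(T, l) = 2 - (T + 0) = 2 - T)
N(h) = -7/3 - h/3 (N(h) = -3 + (2 - h)/3 = -3 + (⅔ - h/3) = -7/3 - h/3)
((1 + 8) + N(1))*(-2461) = ((1 + 8) + (-7/3 - ⅓*1))*(-2461) = (9 + (-7/3 - ⅓))*(-2461) = (9 - 8/3)*(-2461) = (19/3)*(-2461) = -46759/3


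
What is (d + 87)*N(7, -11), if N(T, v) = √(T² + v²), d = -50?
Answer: 37*√170 ≈ 482.42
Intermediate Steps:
(d + 87)*N(7, -11) = (-50 + 87)*√(7² + (-11)²) = 37*√(49 + 121) = 37*√170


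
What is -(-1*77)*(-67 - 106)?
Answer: -13321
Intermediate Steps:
-(-1*77)*(-67 - 106) = -(-77)*(-173) = -1*13321 = -13321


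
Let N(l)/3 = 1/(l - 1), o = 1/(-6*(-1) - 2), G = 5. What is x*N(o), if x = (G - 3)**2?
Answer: -16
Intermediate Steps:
o = 1/4 (o = 1/(-1*(-6) - 2) = 1/(6 - 2) = 1/4 ≈ 0.25000)
N(l) = 3/(-1 + l) (N(l) = 3/(l - 1) = 3/(-1 + l))
x = 4 (x = (5 - 3)**2 = 2**2 = 4)
x*N(o) = 4*(3/(-1 + 1/4)) = 4*(3/(-3/4)) = 4*(3*(-4/3)) = 4*(-4) = -16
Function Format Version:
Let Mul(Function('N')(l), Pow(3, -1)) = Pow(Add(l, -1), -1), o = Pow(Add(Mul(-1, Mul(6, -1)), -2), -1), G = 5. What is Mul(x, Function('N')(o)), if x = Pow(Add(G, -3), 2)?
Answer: -16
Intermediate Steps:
o = Rational(1, 4) (o = Pow(Add(Mul(-1, -6), -2), -1) = Pow(Add(6, -2), -1) = Pow(4, -1) = Rational(1, 4) ≈ 0.25000)
Function('N')(l) = Mul(3, Pow(Add(-1, l), -1)) (Function('N')(l) = Mul(3, Pow(Add(l, -1), -1)) = Mul(3, Pow(Add(-1, l), -1)))
x = 4 (x = Pow(Add(5, -3), 2) = Pow(2, 2) = 4)
Mul(x, Function('N')(o)) = Mul(4, Mul(3, Pow(Add(-1, Rational(1, 4)), -1))) = Mul(4, Mul(3, Pow(Rational(-3, 4), -1))) = Mul(4, Mul(3, Rational(-4, 3))) = Mul(4, -4) = -16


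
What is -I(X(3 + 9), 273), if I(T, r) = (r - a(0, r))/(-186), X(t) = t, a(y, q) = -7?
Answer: 140/93 ≈ 1.5054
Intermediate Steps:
I(T, r) = -7/186 - r/186 (I(T, r) = (r - 1*(-7))/(-186) = (r + 7)*(-1/186) = (7 + r)*(-1/186) = -7/186 - r/186)
-I(X(3 + 9), 273) = -(-7/186 - 1/186*273) = -(-7/186 - 91/62) = -1*(-140/93) = 140/93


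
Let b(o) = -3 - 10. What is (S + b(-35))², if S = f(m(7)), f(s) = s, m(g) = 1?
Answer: 144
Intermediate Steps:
b(o) = -13
S = 1
(S + b(-35))² = (1 - 13)² = (-12)² = 144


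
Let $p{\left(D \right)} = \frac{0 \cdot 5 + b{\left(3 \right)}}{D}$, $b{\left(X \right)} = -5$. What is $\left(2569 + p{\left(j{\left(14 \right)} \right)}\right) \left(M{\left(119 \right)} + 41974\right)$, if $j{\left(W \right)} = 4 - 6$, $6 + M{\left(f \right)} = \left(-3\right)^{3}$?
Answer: $\frac{215702563}{2} \approx 1.0785 \cdot 10^{8}$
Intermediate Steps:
$M{\left(f \right)} = -33$ ($M{\left(f \right)} = -6 + \left(-3\right)^{3} = -6 - 27 = -33$)
$j{\left(W \right)} = -2$
$p{\left(D \right)} = - \frac{5}{D}$ ($p{\left(D \right)} = \frac{0 \cdot 5 - 5}{D} = \frac{0 - 5}{D} = - \frac{5}{D}$)
$\left(2569 + p{\left(j{\left(14 \right)} \right)}\right) \left(M{\left(119 \right)} + 41974\right) = \left(2569 - \frac{5}{-2}\right) \left(-33 + 41974\right) = \left(2569 - - \frac{5}{2}\right) 41941 = \left(2569 + \frac{5}{2}\right) 41941 = \frac{5143}{2} \cdot 41941 = \frac{215702563}{2}$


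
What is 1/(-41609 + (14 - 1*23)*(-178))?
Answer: -1/40007 ≈ -2.4996e-5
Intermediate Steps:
1/(-41609 + (14 - 1*23)*(-178)) = 1/(-41609 + (14 - 23)*(-178)) = 1/(-41609 - 9*(-178)) = 1/(-41609 + 1602) = 1/(-40007) = -1/40007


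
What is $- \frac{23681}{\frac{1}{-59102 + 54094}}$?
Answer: $118594448$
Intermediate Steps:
$- \frac{23681}{\frac{1}{-59102 + 54094}} = - \frac{23681}{\frac{1}{-5008}} = - \frac{23681}{- \frac{1}{5008}} = \left(-23681\right) \left(-5008\right) = 118594448$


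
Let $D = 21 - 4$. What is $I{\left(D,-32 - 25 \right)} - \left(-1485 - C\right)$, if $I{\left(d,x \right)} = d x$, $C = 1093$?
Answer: $1609$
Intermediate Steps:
$D = 17$ ($D = 21 - 4 = 17$)
$I{\left(D,-32 - 25 \right)} - \left(-1485 - C\right) = 17 \left(-32 - 25\right) - \left(-1485 - 1093\right) = 17 \left(-57\right) - \left(-1485 - 1093\right) = -969 - -2578 = -969 + 2578 = 1609$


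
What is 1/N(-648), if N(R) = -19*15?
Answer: -1/285 ≈ -0.0035088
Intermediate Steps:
N(R) = -285
1/N(-648) = 1/(-285) = -1/285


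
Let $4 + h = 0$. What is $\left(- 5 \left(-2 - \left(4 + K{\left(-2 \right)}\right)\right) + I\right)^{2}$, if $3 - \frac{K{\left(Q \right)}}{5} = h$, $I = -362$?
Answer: $24649$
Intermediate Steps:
$h = -4$ ($h = -4 + 0 = -4$)
$K{\left(Q \right)} = 35$ ($K{\left(Q \right)} = 15 - -20 = 15 + 20 = 35$)
$\left(- 5 \left(-2 - \left(4 + K{\left(-2 \right)}\right)\right) + I\right)^{2} = \left(- 5 \left(-2 - 39\right) - 362\right)^{2} = \left(\left(-5\right) \left(-41\right) - 362\right)^{2} = \left(205 - 362\right)^{2} = \left(-157\right)^{2} = 24649$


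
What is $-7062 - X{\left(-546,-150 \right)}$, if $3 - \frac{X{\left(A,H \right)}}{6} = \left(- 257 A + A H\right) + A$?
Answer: $1322976$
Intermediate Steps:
$X{\left(A,H \right)} = 18 + 1536 A - 6 A H$ ($X{\left(A,H \right)} = 18 - 6 \left(\left(- 257 A + A H\right) + A\right) = 18 - 6 \left(- 256 A + A H\right) = 18 - \left(- 1536 A + 6 A H\right) = 18 + 1536 A - 6 A H$)
$-7062 - X{\left(-546,-150 \right)} = -7062 - \left(18 + 1536 \left(-546\right) - \left(-3276\right) \left(-150\right)\right) = -7062 - \left(18 - 838656 - 491400\right) = -7062 - -1330038 = -7062 + 1330038 = 1322976$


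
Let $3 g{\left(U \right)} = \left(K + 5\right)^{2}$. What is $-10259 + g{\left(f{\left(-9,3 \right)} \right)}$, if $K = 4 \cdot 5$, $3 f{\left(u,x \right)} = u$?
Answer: $- \frac{30152}{3} \approx -10051.0$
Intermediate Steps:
$f{\left(u,x \right)} = \frac{u}{3}$
$K = 20$
$g{\left(U \right)} = \frac{625}{3}$ ($g{\left(U \right)} = \frac{\left(20 + 5\right)^{2}}{3} = \frac{25^{2}}{3} = \frac{1}{3} \cdot 625 = \frac{625}{3}$)
$-10259 + g{\left(f{\left(-9,3 \right)} \right)} = -10259 + \frac{625}{3} = - \frac{30152}{3}$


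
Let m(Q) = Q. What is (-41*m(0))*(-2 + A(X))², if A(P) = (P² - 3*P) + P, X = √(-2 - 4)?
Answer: 0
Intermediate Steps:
X = I*√6 (X = √(-6) = I*√6 ≈ 2.4495*I)
A(P) = P² - 2*P
(-41*m(0))*(-2 + A(X))² = (-41*0)*(-2 + (I*√6)*(-2 + I*√6))² = 0*(-2 + I*√6*(-2 + I*√6))² = 0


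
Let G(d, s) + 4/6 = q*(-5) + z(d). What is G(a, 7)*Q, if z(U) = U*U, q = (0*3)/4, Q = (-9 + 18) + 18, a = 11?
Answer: 3249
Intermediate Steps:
Q = 27 (Q = 9 + 18 = 27)
q = 0 (q = 0*(¼) = 0)
z(U) = U²
G(d, s) = -⅔ + d² (G(d, s) = -⅔ + (0*(-5) + d²) = -⅔ + (0 + d²) = -⅔ + d²)
G(a, 7)*Q = (-⅔ + 11²)*27 = (-⅔ + 121)*27 = (361/3)*27 = 3249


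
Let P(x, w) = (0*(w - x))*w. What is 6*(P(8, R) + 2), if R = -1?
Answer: 12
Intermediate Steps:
P(x, w) = 0 (P(x, w) = 0*w = 0)
6*(P(8, R) + 2) = 6*(0 + 2) = 6*2 = 12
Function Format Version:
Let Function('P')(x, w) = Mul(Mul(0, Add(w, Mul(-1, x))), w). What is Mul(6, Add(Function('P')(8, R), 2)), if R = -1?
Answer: 12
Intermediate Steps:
Function('P')(x, w) = 0 (Function('P')(x, w) = Mul(0, w) = 0)
Mul(6, Add(Function('P')(8, R), 2)) = Mul(6, Add(0, 2)) = Mul(6, 2) = 12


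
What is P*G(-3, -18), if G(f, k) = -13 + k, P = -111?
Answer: 3441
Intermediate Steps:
P*G(-3, -18) = -111*(-13 - 18) = -111*(-31) = 3441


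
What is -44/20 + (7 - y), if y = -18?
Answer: 114/5 ≈ 22.800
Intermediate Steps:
-44/20 + (7 - y) = -44/20 + (7 - 1*(-18)) = (1/20)*(-44) + (7 + 18) = -11/5 + 25 = 114/5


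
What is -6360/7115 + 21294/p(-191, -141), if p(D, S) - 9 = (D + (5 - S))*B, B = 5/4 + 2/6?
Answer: -40507392/118109 ≈ -342.97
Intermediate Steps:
B = 19/12 (B = 5*(¼) + 2*(⅙) = 5/4 + ⅓ = 19/12 ≈ 1.5833)
p(D, S) = 203/12 - 19*S/12 + 19*D/12 (p(D, S) = 9 + (D + (5 - S))*(19/12) = 9 + (5 + D - S)*(19/12) = 9 + (95/12 - 19*S/12 + 19*D/12) = 203/12 - 19*S/12 + 19*D/12)
-6360/7115 + 21294/p(-191, -141) = -6360/7115 + 21294/(203/12 - 19/12*(-141) + (19/12)*(-191)) = -6360*1/7115 + 21294/(203/12 + 893/4 - 3629/12) = -1272/1423 + 21294/(-249/4) = -1272/1423 + 21294*(-4/249) = -1272/1423 - 28392/83 = -40507392/118109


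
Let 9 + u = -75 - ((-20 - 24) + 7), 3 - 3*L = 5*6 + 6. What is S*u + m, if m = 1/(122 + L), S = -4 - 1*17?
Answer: 109558/111 ≈ 987.01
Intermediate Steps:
L = -11 (L = 1 - (5*6 + 6)/3 = 1 - (30 + 6)/3 = 1 - ⅓*36 = 1 - 12 = -11)
S = -21 (S = -4 - 17 = -21)
m = 1/111 (m = 1/(122 - 11) = 1/111 ≈ 0.0090090)
u = -47 (u = -9 + (-75 - ((-20 - 24) + 7)) = -9 + (-75 - (-44 + 7)) = -9 + (-75 - 1*(-37)) = -9 + (-75 + 37) = -9 - 38 = -47)
S*u + m = -21*(-47) + 1/111 = 987 + 1/111 = 109558/111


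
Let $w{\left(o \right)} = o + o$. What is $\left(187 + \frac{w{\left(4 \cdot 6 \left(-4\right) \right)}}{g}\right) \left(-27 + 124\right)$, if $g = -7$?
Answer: $\frac{145597}{7} \approx 20800.0$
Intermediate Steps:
$w{\left(o \right)} = 2 o$
$\left(187 + \frac{w{\left(4 \cdot 6 \left(-4\right) \right)}}{g}\right) \left(-27 + 124\right) = \left(187 + \frac{2 \cdot 4 \cdot 6 \left(-4\right)}{-7}\right) \left(-27 + 124\right) = \left(187 + 2 \cdot 24 \left(-4\right) \left(- \frac{1}{7}\right)\right) 97 = \left(187 + 2 \left(-96\right) \left(- \frac{1}{7}\right)\right) 97 = \left(187 - - \frac{192}{7}\right) 97 = \left(187 + \frac{192}{7}\right) 97 = \frac{1501}{7} \cdot 97 = \frac{145597}{7}$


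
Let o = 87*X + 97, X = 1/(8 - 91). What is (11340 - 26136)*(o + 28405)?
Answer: -35001106884/83 ≈ -4.2170e+8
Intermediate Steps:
X = -1/83 (X = 1/(-83) = -1/83 ≈ -0.012048)
o = 7964/83 (o = 87*(-1/83) + 97 = -87/83 + 97 = 7964/83 ≈ 95.952)
(11340 - 26136)*(o + 28405) = (11340 - 26136)*(7964/83 + 28405) = -14796*2365579/83 = -35001106884/83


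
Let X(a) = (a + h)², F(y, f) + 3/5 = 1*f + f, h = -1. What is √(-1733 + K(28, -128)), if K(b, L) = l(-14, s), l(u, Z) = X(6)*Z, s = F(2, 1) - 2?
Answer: 2*I*√437 ≈ 41.809*I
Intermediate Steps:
F(y, f) = -⅗ + 2*f (F(y, f) = -⅗ + (1*f + f) = -⅗ + (f + f) = -⅗ + 2*f)
X(a) = (-1 + a)² (X(a) = (a - 1)² = (-1 + a)²)
s = -⅗ (s = (-⅗ + 2*1) - 2 = (-⅗ + 2) - 2 = 7/5 - 2 = -⅗ ≈ -0.60000)
l(u, Z) = 25*Z (l(u, Z) = (-1 + 6)²*Z = 5²*Z = 25*Z)
K(b, L) = -15 (K(b, L) = 25*(-⅗) = -15)
√(-1733 + K(28, -128)) = √(-1733 - 15) = √(-1748) = 2*I*√437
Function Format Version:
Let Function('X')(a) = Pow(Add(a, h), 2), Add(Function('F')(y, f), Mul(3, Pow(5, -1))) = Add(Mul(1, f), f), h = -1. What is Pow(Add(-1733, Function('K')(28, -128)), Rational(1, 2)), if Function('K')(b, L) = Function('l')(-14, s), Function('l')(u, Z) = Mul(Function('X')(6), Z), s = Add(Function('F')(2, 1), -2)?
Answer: Mul(2, I, Pow(437, Rational(1, 2))) ≈ Mul(41.809, I)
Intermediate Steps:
Function('F')(y, f) = Add(Rational(-3, 5), Mul(2, f)) (Function('F')(y, f) = Add(Rational(-3, 5), Add(Mul(1, f), f)) = Add(Rational(-3, 5), Add(f, f)) = Add(Rational(-3, 5), Mul(2, f)))
Function('X')(a) = Pow(Add(-1, a), 2) (Function('X')(a) = Pow(Add(a, -1), 2) = Pow(Add(-1, a), 2))
s = Rational(-3, 5) (s = Add(Add(Rational(-3, 5), Mul(2, 1)), -2) = Add(Add(Rational(-3, 5), 2), -2) = Add(Rational(7, 5), -2) = Rational(-3, 5) ≈ -0.60000)
Function('l')(u, Z) = Mul(25, Z) (Function('l')(u, Z) = Mul(Pow(Add(-1, 6), 2), Z) = Mul(Pow(5, 2), Z) = Mul(25, Z))
Function('K')(b, L) = -15 (Function('K')(b, L) = Mul(25, Rational(-3, 5)) = -15)
Pow(Add(-1733, Function('K')(28, -128)), Rational(1, 2)) = Pow(Add(-1733, -15), Rational(1, 2)) = Pow(-1748, Rational(1, 2)) = Mul(2, I, Pow(437, Rational(1, 2)))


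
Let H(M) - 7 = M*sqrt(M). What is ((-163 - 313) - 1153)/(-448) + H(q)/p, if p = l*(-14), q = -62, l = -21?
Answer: 4919/1344 - 31*I*sqrt(62)/147 ≈ 3.66 - 1.6605*I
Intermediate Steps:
H(M) = 7 + M**(3/2) (H(M) = 7 + M*sqrt(M) = 7 + M**(3/2))
p = 294 (p = -21*(-14) = 294)
((-163 - 313) - 1153)/(-448) + H(q)/p = ((-163 - 313) - 1153)/(-448) + (7 + (-62)**(3/2))/294 = (-476 - 1153)*(-1/448) + (7 - 62*I*sqrt(62))*(1/294) = -1629*(-1/448) + (1/42 - 31*I*sqrt(62)/147) = 1629/448 + (1/42 - 31*I*sqrt(62)/147) = 4919/1344 - 31*I*sqrt(62)/147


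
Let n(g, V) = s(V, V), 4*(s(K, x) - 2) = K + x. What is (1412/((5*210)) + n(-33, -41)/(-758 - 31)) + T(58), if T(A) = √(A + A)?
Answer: 377831/276150 + 2*√29 ≈ 12.139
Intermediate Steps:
s(K, x) = 2 + K/4 + x/4 (s(K, x) = 2 + (K + x)/4 = 2 + (K/4 + x/4) = 2 + K/4 + x/4)
n(g, V) = 2 + V/2 (n(g, V) = 2 + V/4 + V/4 = 2 + V/2)
T(A) = √2*√A (T(A) = √(2*A) = √2*√A)
(1412/((5*210)) + n(-33, -41)/(-758 - 31)) + T(58) = (1412/((5*210)) + (2 + (½)*(-41))/(-758 - 31)) + √2*√58 = (1412/1050 + (2 - 41/2)/(-789)) + 2*√29 = (1412*(1/1050) - 37/2*(-1/789)) + 2*√29 = (706/525 + 37/1578) + 2*√29 = 377831/276150 + 2*√29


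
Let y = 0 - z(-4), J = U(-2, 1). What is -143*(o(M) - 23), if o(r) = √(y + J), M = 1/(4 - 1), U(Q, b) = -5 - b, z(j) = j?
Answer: 3289 - 143*I*√2 ≈ 3289.0 - 202.23*I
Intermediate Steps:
J = -6 (J = -5 - 1*1 = -5 - 1 = -6)
M = ⅓ (M = 1/3 = ⅓ ≈ 0.33333)
y = 4 (y = 0 - 1*(-4) = 0 + 4 = 4)
o(r) = I*√2 (o(r) = √(4 - 6) = √(-2) = I*√2)
-143*(o(M) - 23) = -143*(I*√2 - 23) = -143*(-23 + I*√2) = 3289 - 143*I*√2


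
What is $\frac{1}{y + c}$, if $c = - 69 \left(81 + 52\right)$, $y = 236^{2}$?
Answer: $\frac{1}{46519} \approx 2.1497 \cdot 10^{-5}$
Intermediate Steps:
$y = 55696$
$c = -9177$ ($c = \left(-69\right) 133 = -9177$)
$\frac{1}{y + c} = \frac{1}{55696 - 9177} = \frac{1}{46519}$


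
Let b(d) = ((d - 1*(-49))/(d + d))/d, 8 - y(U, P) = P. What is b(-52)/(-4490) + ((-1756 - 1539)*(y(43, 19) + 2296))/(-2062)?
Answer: 91410198415093/25034659520 ≈ 3651.3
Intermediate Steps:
y(U, P) = 8 - P
b(d) = (49 + d)/(2*d**2) (b(d) = ((d + 49)/((2*d)))/d = ((49 + d)*(1/(2*d)))/d = ((49 + d)/(2*d))/d = (49 + d)/(2*d**2))
b(-52)/(-4490) + ((-1756 - 1539)*(y(43, 19) + 2296))/(-2062) = ((1/2)*(49 - 52)/(-52)**2)/(-4490) + ((-1756 - 1539)*((8 - 1*19) + 2296))/(-2062) = ((1/2)*(1/2704)*(-3))*(-1/4490) - 3295*((8 - 19) + 2296)*(-1/2062) = -3/5408*(-1/4490) - 3295*(-11 + 2296)*(-1/2062) = 3/24281920 - 3295*2285*(-1/2062) = 3/24281920 - 7529075*(-1/2062) = 3/24281920 + 7529075/2062 = 91410198415093/25034659520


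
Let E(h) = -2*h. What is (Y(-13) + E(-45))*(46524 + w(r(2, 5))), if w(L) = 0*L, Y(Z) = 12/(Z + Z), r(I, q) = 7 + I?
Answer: 54153936/13 ≈ 4.1657e+6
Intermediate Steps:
Y(Z) = 6/Z (Y(Z) = 12/(2*Z) = (1/(2*Z))*12 = 6/Z)
w(L) = 0
(Y(-13) + E(-45))*(46524 + w(r(2, 5))) = (6/(-13) - 2*(-45))*(46524 + 0) = (6*(-1/13) + 90)*46524 = (-6/13 + 90)*46524 = (1164/13)*46524 = 54153936/13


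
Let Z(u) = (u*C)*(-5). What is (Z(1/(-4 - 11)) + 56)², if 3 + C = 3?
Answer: 3136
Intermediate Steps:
C = 0 (C = -3 + 3 = 0)
Z(u) = 0 (Z(u) = (u*0)*(-5) = 0*(-5) = 0)
(Z(1/(-4 - 11)) + 56)² = (0 + 56)² = 56² = 3136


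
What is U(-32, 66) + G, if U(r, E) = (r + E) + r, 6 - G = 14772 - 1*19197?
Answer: 4433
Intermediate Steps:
G = 4431 (G = 6 - (14772 - 1*19197) = 6 - (14772 - 19197) = 6 - 1*(-4425) = 6 + 4425 = 4431)
U(r, E) = E + 2*r (U(r, E) = (E + r) + r = E + 2*r)
U(-32, 66) + G = (66 + 2*(-32)) + 4431 = (66 - 64) + 4431 = 2 + 4431 = 4433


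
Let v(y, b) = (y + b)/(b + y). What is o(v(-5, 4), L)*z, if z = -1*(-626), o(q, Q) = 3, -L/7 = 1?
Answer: 1878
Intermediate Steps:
L = -7 (L = -7*1 = -7)
v(y, b) = 1 (v(y, b) = (b + y)/(b + y) = 1)
z = 626
o(v(-5, 4), L)*z = 3*626 = 1878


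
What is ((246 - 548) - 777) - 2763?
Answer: -3842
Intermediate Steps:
((246 - 548) - 777) - 2763 = (-302 - 777) - 2763 = -1079 - 2763 = -3842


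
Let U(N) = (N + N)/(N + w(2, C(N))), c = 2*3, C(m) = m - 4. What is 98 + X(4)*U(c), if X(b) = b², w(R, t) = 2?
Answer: 122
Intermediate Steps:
C(m) = -4 + m
c = 6
U(N) = 2*N/(2 + N) (U(N) = (N + N)/(N + 2) = (2*N)/(2 + N) = 2*N/(2 + N))
98 + X(4)*U(c) = 98 + 4²*(2*6/(2 + 6)) = 98 + 16*(2*6/8) = 98 + 16*(2*6*(⅛)) = 98 + 16*(3/2) = 98 + 24 = 122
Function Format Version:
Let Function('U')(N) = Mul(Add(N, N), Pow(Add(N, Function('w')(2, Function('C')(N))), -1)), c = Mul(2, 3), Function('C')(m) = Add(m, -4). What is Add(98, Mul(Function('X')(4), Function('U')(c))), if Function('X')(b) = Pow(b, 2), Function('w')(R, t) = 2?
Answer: 122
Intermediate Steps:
Function('C')(m) = Add(-4, m)
c = 6
Function('U')(N) = Mul(2, N, Pow(Add(2, N), -1)) (Function('U')(N) = Mul(Add(N, N), Pow(Add(N, 2), -1)) = Mul(Mul(2, N), Pow(Add(2, N), -1)) = Mul(2, N, Pow(Add(2, N), -1)))
Add(98, Mul(Function('X')(4), Function('U')(c))) = Add(98, Mul(Pow(4, 2), Mul(2, 6, Pow(Add(2, 6), -1)))) = Add(98, Mul(16, Mul(2, 6, Pow(8, -1)))) = Add(98, Mul(16, Mul(2, 6, Rational(1, 8)))) = Add(98, Mul(16, Rational(3, 2))) = Add(98, 24) = 122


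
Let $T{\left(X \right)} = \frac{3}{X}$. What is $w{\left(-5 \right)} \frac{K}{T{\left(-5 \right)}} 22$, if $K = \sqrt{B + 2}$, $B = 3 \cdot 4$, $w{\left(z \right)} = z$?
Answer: $\frac{550 \sqrt{14}}{3} \approx 685.97$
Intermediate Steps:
$B = 12$
$K = \sqrt{14}$ ($K = \sqrt{12 + 2} = \sqrt{14} \approx 3.7417$)
$w{\left(-5 \right)} \frac{K}{T{\left(-5 \right)}} 22 = - 5 \frac{\sqrt{14}}{3 \frac{1}{-5}} \cdot 22 = - 5 \frac{\sqrt{14}}{3 \left(- \frac{1}{5}\right)} 22 = - 5 \frac{\sqrt{14}}{- \frac{3}{5}} \cdot 22 = - 5 \sqrt{14} \left(- \frac{5}{3}\right) 22 = - 5 \left(- \frac{5 \sqrt{14}}{3}\right) 22 = \frac{25 \sqrt{14}}{3} \cdot 22 = \frac{550 \sqrt{14}}{3}$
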